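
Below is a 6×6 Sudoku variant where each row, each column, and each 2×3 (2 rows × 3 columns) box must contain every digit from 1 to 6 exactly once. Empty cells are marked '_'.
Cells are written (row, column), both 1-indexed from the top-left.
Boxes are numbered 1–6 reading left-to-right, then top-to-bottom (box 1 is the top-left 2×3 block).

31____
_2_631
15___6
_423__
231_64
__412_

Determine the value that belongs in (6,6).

Cell (6,6) itself could take any of {3, 5} by direct elimination.
Consider where 3 can go in column 6.
(1,6) is out (row 1 already has a 3).
(4,6) is out (row 4 already has a 3).
So the only cell in column 6 that can hold 3 is (6,6).
Therefore (6,6) = 3.

3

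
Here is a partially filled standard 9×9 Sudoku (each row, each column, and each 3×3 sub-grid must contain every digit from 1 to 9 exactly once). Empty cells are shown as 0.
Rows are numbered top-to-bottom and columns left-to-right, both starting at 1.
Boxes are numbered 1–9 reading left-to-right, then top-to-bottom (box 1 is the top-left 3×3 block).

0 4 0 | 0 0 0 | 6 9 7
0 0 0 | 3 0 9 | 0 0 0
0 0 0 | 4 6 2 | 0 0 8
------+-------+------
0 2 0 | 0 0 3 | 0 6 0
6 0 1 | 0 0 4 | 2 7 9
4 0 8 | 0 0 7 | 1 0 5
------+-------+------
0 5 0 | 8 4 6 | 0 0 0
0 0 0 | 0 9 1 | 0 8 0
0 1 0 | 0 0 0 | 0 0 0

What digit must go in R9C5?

Cell R9C5 itself could take any of {2, 3, 5, 7} by direct elimination.
Consider where 3 can go in box 8.
R8C4 is out (column 4 already has a 3).
R9C4 is out (column 4 already has a 3).
R9C6 is out (column 6 already has a 3).
So the only cell in box 8 that can hold 3 is R9C5.
Therefore R9C5 = 3.

3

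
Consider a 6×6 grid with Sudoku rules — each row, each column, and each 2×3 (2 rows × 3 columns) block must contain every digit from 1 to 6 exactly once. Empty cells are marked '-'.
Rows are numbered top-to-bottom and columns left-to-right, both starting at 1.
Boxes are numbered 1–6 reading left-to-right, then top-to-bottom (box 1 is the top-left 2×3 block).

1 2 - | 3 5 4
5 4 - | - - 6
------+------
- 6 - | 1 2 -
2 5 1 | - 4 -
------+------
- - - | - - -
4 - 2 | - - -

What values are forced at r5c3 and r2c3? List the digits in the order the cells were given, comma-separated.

For r5c3:
  Consider where 5 can go in column 3.
  r1c3 is out (row 1 already has a 5).
  r2c3 is out (row 2 already has a 5).
  r3c3 is out (box 3 already has a 5).
  So the only cell in column 3 that can hold 5 is r5c3.
  So r5c3 = 5.
For r2c3:
  Row 2 already contains {4, 5, 6}.
  Column 3 already contains {1, 2}.
  Its 2×3 block (box 1) already contains {1, 2, 4, 5}.
  The only value from 1–6 not eliminated is 3, so r2c3 = 3.

5,3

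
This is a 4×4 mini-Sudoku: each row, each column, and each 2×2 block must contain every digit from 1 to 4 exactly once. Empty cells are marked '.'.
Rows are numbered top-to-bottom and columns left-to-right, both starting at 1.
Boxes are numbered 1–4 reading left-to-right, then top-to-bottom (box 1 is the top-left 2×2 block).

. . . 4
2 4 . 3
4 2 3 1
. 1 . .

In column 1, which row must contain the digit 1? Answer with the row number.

Consider where 1 can go in column 1.
R4C1 is out (row 4 already has a 1).
So the only cell in column 1 that can hold 1 is R1C1.
That is row 1.

1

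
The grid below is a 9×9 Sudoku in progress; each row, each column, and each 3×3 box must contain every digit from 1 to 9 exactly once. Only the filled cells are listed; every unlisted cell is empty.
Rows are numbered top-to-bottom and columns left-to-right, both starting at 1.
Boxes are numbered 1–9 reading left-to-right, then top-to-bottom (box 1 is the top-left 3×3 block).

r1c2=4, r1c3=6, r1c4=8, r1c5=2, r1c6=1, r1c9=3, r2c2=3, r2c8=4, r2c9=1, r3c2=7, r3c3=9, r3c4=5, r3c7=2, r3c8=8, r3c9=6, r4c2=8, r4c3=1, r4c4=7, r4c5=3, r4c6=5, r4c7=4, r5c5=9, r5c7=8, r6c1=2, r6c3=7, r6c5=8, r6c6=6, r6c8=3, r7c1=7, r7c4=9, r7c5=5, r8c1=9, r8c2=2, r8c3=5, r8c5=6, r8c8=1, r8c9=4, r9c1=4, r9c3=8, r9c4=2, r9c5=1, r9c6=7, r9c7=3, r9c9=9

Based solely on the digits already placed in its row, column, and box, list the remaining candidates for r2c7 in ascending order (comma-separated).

5,7,9

Row 2 already contains {1, 3, 4}.
Column 7 already contains {2, 3, 4, 8}.
Its 3×3 block (box 3) already contains {1, 2, 3, 4, 6, 8}.
Removing those from 1–9 leaves {5, 7, 9} as the candidates for r2c7.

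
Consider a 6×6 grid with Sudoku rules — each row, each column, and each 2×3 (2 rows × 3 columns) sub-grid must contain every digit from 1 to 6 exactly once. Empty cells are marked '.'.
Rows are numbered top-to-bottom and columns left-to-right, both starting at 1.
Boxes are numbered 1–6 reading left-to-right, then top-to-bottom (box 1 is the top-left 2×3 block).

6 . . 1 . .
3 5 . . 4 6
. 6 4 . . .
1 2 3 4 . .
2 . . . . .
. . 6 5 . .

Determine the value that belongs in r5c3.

Cell r5c3 itself could take any of {1, 5} by direct elimination.
Consider where 5 can go in column 3.
r1c3 is out (box 1 already has a 5).
r2c3 is out (row 2 already has a 5).
So the only cell in column 3 that can hold 5 is r5c3.
Therefore r5c3 = 5.

5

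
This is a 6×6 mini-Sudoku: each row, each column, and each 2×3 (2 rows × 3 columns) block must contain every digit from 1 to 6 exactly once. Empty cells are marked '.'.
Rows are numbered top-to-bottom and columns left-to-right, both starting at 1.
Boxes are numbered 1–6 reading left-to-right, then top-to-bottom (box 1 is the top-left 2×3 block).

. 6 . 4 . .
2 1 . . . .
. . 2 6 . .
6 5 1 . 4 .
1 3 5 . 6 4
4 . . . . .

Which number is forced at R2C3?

Cell R2C3 itself could take any of {3, 4} by direct elimination.
Consider where 4 can go in row 2.
R2C4 is out (column 4 already has a 4).
R2C5 is out (column 5 already has a 4).
R2C6 is out (column 6 already has a 4).
So the only cell in row 2 that can hold 4 is R2C3.
Therefore R2C3 = 4.

4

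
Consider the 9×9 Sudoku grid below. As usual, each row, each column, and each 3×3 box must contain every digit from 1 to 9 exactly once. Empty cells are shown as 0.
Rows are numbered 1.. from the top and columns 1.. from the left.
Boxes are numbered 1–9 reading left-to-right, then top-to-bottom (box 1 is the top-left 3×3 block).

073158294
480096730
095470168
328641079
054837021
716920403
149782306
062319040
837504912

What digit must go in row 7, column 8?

Row 7 already contains {1, 2, 3, 4, 6, 7, 8, 9}.
Column 8 already contains {1, 2, 3, 4, 6, 7, 9}.
Its 3×3 block (box 9) already contains {1, 2, 3, 4, 6, 9}.
The only value from 1–9 not eliminated is 5, so row 7, column 8 = 5.

5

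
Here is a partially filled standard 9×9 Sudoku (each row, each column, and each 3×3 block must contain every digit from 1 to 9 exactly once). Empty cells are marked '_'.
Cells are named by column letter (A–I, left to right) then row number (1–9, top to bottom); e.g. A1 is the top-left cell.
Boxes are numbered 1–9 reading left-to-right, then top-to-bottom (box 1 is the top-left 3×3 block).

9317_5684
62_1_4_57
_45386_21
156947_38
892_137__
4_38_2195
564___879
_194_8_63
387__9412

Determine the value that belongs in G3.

Row 3 already contains {1, 2, 3, 4, 5, 6, 8}.
Column G already contains {1, 4, 6, 7, 8}.
Its 3×3 block (box 3) already contains {1, 2, 4, 5, 6, 7, 8}.
The only value from 1–9 not eliminated is 9, so G3 = 9.

9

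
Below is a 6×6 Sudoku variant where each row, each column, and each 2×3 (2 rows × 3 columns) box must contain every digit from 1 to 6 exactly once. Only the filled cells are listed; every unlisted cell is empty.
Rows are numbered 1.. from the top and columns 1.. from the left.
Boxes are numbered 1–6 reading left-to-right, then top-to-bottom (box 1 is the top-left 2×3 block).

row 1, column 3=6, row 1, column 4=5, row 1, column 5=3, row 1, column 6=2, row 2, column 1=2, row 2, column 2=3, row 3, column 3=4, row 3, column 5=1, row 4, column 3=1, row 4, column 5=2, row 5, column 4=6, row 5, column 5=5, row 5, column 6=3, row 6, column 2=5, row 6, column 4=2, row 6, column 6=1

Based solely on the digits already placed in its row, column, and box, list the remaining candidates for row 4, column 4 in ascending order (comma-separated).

Row 4 already contains {1, 2}.
Column 4 already contains {2, 5, 6}.
Its 2×3 block (box 4) already contains {1, 2}.
Removing those from 1–6 leaves {3, 4} as the candidates for row 4, column 4.

3,4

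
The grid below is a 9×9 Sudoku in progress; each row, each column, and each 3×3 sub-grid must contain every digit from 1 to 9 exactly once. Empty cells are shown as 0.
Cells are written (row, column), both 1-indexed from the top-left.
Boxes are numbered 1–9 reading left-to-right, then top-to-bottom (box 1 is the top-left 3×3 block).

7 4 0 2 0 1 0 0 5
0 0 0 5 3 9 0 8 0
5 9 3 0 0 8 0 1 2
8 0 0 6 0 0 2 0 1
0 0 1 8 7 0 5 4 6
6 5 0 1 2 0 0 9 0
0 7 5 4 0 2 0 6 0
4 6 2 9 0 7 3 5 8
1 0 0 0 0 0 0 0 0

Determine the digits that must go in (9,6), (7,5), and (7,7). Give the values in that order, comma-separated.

For (9,6):
  Consider where 6 can go in column 6.
  (4,6) is out (row 4 already has a 6).
  (5,6) is out (row 5 already has a 6).
  (6,6) is out (row 6 already has a 6).
  So the only cell in column 6 that can hold 6 is (9,6).
  So (9,6) = 6.
For (7,5):
  Consider where 8 can go in row 7.
  (7,1) is out (column 1 already has a 8).
  (7,7) is out (box 9 already has a 8).
  (7,9) is out (column 9 already has a 8).
  So the only cell in row 7 that can hold 8 is (7,5).
  So (7,5) = 8.
For (7,7):
  Consider where 1 can go in box 9.
  (7,9) is out (column 9 already has a 1).
  (9,7) is out (row 9 already has a 1).
  (9,8) is out (row 9 already has a 1).
  (9,9) is out (row 9 already has a 1).
  So the only cell in box 9 that can hold 1 is (7,7).
  So (7,7) = 1.

6,8,1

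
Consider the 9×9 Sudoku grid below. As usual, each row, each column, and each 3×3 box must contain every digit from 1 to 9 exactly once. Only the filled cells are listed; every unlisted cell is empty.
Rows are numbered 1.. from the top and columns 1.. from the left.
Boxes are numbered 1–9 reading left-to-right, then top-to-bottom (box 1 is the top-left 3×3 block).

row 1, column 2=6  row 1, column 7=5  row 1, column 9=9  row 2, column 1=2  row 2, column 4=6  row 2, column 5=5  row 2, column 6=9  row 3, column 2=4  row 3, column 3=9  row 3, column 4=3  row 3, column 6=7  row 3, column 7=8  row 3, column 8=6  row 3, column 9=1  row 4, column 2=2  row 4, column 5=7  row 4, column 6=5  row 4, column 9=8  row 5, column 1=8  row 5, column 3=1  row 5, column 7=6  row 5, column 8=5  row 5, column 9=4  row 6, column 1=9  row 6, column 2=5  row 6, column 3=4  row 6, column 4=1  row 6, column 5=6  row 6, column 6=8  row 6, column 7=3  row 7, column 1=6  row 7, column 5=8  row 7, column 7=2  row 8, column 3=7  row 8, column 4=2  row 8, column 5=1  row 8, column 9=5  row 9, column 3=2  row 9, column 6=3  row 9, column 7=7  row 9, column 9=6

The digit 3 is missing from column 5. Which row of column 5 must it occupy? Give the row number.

5

Consider where 3 can go in column 5.
row 1, column 5 is out (box 2 already has a 3).
row 3, column 5 is out (row 3 already has a 3).
row 9, column 5 is out (row 9 already has a 3).
So the only cell in column 5 that can hold 3 is row 5, column 5.
That is row 5.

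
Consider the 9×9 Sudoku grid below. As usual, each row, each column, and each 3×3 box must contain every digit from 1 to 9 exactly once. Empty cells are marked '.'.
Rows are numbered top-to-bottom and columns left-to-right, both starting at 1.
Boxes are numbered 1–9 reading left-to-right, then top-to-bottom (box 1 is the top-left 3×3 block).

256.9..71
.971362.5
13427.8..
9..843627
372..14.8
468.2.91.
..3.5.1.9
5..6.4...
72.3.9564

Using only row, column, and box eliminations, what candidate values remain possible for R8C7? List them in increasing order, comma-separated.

Row 8 already contains {4, 5, 6}.
Column 7 already contains {1, 2, 4, 5, 6, 8, 9}.
Its 3×3 block (box 9) already contains {1, 4, 5, 6, 9}.
Removing those from 1–9 leaves {3, 7} as the candidates for R8C7.

3,7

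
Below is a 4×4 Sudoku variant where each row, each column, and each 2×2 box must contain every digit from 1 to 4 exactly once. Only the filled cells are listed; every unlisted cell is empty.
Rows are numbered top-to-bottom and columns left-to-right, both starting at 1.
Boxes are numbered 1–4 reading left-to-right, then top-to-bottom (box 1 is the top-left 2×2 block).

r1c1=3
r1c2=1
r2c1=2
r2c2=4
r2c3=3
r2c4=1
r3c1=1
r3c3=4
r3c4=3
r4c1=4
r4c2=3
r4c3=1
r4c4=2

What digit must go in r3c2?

2

Row 3 already contains {1, 3, 4}.
Column 2 already contains {1, 3, 4}.
Its 2×2 block (box 3) already contains {1, 3, 4}.
The only value from 1–4 not eliminated is 2, so r3c2 = 2.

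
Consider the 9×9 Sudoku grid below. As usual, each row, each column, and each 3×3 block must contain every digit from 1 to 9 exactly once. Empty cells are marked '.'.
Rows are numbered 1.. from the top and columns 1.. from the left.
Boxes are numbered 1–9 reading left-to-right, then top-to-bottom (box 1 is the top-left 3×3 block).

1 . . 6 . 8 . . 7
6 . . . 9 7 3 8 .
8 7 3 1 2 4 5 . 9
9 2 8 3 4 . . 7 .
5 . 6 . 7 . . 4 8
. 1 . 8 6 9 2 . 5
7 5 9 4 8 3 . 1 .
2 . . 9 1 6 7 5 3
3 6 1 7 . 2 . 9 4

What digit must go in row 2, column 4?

5

Row 2 already contains {3, 6, 7, 8, 9}.
Column 4 already contains {1, 3, 4, 6, 7, 8, 9}.
Its 3×3 block (box 2) already contains {1, 2, 4, 6, 7, 8, 9}.
The only value from 1–9 not eliminated is 5, so row 2, column 4 = 5.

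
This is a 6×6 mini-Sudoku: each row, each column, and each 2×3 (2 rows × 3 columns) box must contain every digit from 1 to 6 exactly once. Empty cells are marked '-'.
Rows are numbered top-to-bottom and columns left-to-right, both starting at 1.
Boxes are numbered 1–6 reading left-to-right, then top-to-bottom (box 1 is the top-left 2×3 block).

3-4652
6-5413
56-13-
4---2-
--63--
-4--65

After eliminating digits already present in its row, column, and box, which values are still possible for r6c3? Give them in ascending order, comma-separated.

Row 6 already contains {4, 5, 6}.
Column 3 already contains {4, 5, 6}.
Its 2×3 block (box 5) already contains {4, 6}.
Removing those from 1–6 leaves {1, 2, 3} as the candidates for r6c3.

1,2,3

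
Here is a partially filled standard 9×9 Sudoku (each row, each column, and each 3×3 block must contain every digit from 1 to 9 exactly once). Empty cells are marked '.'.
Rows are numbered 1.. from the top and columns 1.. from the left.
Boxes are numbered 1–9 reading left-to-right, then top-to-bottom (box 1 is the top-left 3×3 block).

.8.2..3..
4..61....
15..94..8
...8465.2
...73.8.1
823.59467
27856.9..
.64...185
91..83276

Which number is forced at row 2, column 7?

7

Row 2 already contains {1, 4, 6}.
Column 7 already contains {1, 2, 3, 4, 5, 8, 9}.
Its 3×3 block (box 3) already contains {3, 8}.
The only value from 1–9 not eliminated is 7, so row 2, column 7 = 7.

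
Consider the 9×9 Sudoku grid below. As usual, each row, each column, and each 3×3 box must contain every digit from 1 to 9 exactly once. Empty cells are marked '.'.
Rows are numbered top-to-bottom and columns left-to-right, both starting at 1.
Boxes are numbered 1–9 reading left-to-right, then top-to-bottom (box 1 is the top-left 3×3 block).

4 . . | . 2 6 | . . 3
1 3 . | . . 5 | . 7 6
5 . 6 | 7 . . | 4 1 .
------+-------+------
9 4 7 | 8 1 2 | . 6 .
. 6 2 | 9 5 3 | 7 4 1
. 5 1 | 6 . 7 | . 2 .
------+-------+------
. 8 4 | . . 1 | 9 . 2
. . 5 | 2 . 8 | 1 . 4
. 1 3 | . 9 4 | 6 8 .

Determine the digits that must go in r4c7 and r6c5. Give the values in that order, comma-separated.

For r4c7:
  Consider where 3 can go in row 4.
  r4c9 is out (column 9 already has a 3).
  So the only cell in row 4 that can hold 3 is r4c7.
  So r4c7 = 3.
For r6c5:
  Row 6 already contains {1, 2, 5, 6, 7}.
  Column 5 already contains {1, 2, 5, 9}.
  Its 3×3 block (box 5) already contains {1, 2, 3, 5, 6, 7, 8, 9}.
  The only value from 1–9 not eliminated is 4, so r6c5 = 4.

3,4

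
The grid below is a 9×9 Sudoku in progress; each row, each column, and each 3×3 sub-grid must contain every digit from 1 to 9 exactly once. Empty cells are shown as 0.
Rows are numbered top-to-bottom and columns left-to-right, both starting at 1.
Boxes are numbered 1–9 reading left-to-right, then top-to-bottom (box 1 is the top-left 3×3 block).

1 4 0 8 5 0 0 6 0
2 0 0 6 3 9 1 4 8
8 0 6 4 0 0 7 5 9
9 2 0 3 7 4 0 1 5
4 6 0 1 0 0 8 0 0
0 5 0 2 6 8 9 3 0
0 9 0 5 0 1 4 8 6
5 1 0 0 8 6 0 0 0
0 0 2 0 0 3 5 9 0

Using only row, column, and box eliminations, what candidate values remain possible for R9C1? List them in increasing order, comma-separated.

Row 9 already contains {2, 3, 5, 9}.
Column 1 already contains {1, 2, 4, 5, 8, 9}.
Its 3×3 block (box 7) already contains {1, 2, 5, 9}.
Removing those from 1–9 leaves {6, 7} as the candidates for R9C1.

6,7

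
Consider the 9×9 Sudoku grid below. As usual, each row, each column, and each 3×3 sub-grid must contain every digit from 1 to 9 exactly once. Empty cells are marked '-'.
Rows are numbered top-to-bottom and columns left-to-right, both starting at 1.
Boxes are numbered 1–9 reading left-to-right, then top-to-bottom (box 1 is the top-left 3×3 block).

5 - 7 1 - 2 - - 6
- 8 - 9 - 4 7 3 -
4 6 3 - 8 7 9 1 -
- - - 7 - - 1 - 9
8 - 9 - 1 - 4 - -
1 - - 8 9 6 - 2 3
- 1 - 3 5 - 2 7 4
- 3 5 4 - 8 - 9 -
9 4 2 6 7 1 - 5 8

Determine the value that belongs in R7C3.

8

Cell R7C3 itself could take any of {6, 8} by direct elimination.
Consider where 8 can go in column 3.
R2C3 is out (row 2 already has a 8).
R4C3 is out (box 4 already has a 8).
R6C3 is out (row 6 already has a 8).
So the only cell in column 3 that can hold 8 is R7C3.
Therefore R7C3 = 8.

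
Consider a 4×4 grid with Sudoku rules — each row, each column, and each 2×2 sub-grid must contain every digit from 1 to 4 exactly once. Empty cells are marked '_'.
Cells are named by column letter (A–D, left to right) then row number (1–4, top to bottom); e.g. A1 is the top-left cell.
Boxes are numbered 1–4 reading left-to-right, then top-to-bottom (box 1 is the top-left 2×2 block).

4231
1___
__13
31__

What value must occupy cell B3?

4

Row 3 already contains {1, 3}.
Column B already contains {1, 2}.
Its 2×2 block (box 3) already contains {1, 3}.
The only value from 1–4 not eliminated is 4, so B3 = 4.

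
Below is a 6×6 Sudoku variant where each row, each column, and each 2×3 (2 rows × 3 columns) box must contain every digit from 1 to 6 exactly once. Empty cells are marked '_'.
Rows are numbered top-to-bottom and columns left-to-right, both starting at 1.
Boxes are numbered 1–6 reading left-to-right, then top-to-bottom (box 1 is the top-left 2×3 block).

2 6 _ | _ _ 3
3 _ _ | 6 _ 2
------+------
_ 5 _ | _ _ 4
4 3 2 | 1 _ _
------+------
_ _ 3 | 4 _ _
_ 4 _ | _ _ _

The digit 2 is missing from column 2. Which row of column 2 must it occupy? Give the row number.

Consider where 2 can go in column 2.
r2c2 is out (row 2 already has a 2).
So the only cell in column 2 that can hold 2 is r5c2.
That is row 5.

5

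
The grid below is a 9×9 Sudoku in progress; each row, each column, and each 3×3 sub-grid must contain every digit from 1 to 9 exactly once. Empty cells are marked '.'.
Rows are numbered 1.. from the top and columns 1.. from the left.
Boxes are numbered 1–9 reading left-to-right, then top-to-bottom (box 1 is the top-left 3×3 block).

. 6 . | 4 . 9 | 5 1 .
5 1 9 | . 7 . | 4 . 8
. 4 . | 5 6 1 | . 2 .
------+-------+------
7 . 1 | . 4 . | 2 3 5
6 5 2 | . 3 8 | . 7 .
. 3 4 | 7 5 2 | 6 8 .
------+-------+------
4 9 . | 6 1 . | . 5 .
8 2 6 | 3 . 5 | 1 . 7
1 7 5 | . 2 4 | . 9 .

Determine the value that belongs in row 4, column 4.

9

Row 4 already contains {1, 2, 3, 4, 5, 7}.
Column 4 already contains {3, 4, 5, 6, 7}.
Its 3×3 block (box 5) already contains {2, 3, 4, 5, 7, 8}.
The only value from 1–9 not eliminated is 9, so row 4, column 4 = 9.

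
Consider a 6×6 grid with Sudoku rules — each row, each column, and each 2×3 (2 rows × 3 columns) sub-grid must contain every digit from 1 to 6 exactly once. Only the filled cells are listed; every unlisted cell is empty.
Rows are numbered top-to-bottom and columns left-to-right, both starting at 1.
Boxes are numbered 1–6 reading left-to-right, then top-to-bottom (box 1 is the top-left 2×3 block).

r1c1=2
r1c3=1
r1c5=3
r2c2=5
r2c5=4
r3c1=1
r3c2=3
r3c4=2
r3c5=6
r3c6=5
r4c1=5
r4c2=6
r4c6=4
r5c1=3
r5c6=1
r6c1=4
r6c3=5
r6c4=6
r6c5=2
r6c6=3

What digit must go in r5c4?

4

Cell r5c4 itself could take any of {4, 5} by direct elimination.
Consider where 4 can go in box 6.
r5c5 is out (column 5 already has a 4).
So the only cell in box 6 that can hold 4 is r5c4.
Therefore r5c4 = 4.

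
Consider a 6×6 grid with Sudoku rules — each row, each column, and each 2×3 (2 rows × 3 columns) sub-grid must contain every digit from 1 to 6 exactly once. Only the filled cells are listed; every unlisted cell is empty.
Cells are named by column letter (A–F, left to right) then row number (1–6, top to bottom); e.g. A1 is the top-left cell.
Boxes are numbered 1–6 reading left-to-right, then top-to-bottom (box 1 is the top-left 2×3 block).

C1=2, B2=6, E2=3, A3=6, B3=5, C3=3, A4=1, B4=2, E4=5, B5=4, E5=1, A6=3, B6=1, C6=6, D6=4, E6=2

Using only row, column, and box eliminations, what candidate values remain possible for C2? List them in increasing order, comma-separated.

1,4,5

Row 2 already contains {3, 6}.
Column C already contains {2, 3, 6}.
Its 2×3 block (box 1) already contains {2, 6}.
Removing those from 1–6 leaves {1, 4, 5} as the candidates for C2.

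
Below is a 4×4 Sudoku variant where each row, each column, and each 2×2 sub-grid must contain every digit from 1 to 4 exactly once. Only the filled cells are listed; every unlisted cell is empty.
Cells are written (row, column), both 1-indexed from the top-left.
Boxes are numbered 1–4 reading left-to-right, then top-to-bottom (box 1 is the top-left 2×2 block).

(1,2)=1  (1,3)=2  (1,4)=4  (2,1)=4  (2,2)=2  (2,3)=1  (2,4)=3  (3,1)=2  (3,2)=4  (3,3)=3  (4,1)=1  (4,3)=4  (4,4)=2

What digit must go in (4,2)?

3

Row 4 already contains {1, 2, 4}.
Column 2 already contains {1, 2, 4}.
Its 2×2 block (box 3) already contains {1, 2, 4}.
The only value from 1–4 not eliminated is 3, so (4,2) = 3.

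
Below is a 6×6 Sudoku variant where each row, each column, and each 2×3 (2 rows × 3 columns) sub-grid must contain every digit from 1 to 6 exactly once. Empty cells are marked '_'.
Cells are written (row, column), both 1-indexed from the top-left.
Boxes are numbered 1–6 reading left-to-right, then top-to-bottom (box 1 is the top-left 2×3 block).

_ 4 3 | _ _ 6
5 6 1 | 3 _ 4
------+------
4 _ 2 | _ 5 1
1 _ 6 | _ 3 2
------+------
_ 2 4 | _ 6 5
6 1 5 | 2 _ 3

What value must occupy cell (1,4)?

5

Cell (1,4) itself could take any of {1, 5} by direct elimination.
Consider where 5 can go in box 2.
(1,5) is out (column 5 already has a 5).
(2,5) is out (row 2 already has a 5).
So the only cell in box 2 that can hold 5 is (1,4).
Therefore (1,4) = 5.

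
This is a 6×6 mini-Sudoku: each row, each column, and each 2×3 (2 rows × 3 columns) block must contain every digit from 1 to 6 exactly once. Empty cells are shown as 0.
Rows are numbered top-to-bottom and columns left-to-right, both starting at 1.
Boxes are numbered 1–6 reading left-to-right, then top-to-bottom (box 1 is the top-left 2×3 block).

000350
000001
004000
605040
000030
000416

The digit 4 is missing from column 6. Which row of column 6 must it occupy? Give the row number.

Consider where 4 can go in column 6.
R3C6 is out (row 3 already has a 4).
R4C6 is out (row 4 already has a 4).
R5C6 is out (box 6 already has a 4).
So the only cell in column 6 that can hold 4 is R1C6.
That is row 1.

1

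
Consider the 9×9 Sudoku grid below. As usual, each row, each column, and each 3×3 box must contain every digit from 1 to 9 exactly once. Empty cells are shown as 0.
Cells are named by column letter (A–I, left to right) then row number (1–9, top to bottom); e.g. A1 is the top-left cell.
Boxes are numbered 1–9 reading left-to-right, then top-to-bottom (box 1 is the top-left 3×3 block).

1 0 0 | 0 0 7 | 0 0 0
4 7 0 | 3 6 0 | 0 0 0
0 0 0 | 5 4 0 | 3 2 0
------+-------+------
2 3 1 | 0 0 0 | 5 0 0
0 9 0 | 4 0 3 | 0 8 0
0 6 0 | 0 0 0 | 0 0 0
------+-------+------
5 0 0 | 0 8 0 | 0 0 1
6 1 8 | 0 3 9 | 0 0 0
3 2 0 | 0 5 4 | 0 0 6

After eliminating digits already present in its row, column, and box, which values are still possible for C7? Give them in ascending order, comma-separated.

Row 7 already contains {1, 5, 8}.
Column C already contains {1, 8}.
Its 3×3 block (box 7) already contains {1, 2, 3, 5, 6, 8}.
Removing those from 1–9 leaves {4, 7, 9} as the candidates for C7.

4,7,9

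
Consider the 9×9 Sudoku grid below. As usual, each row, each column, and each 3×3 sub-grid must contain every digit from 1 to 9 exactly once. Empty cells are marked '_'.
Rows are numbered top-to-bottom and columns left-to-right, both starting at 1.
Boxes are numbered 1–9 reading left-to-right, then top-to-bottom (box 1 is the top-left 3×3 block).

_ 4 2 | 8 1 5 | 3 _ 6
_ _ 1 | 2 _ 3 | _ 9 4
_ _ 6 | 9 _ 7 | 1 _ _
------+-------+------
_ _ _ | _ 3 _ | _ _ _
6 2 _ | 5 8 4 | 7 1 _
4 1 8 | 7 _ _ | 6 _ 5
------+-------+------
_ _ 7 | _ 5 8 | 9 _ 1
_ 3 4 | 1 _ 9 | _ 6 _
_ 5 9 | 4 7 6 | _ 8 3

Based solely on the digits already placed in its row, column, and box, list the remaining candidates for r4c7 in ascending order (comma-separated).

2,4,8

Row 4 already contains {3}.
Column 7 already contains {1, 3, 6, 7, 9}.
Its 3×3 block (box 6) already contains {1, 5, 6, 7}.
Removing those from 1–9 leaves {2, 4, 8} as the candidates for r4c7.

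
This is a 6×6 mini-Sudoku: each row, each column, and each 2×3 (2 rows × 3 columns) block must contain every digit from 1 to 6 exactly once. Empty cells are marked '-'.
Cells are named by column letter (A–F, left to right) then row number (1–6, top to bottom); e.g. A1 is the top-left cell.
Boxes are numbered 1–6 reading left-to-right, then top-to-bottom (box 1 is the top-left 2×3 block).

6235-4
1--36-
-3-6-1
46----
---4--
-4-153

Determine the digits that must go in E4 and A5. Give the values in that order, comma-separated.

3,3

For E4:
  Consider where 3 can go in column E.
  E1 is out (row 1 already has a 3).
  E3 is out (row 3 already has a 3).
  E5 is out (box 6 already has a 3).
  So the only cell in column E that can hold 3 is E4.
  So E4 = 3.
For A5:
  Consider where 3 can go in box 5.
  B5 is out (column B already has a 3).
  C5 is out (column C already has a 3).
  A6 is out (row 6 already has a 3).
  C6 is out (row 6 already has a 3).
  So the only cell in box 5 that can hold 3 is A5.
  So A5 = 3.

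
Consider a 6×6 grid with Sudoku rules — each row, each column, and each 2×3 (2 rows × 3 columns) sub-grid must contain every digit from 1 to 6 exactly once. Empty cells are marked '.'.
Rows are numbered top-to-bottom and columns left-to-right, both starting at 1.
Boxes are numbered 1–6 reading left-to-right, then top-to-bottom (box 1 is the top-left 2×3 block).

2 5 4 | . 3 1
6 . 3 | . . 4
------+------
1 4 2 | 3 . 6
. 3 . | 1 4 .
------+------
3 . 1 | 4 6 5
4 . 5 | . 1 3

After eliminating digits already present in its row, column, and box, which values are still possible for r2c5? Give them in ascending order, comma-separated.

Row 2 already contains {3, 4, 6}.
Column 5 already contains {1, 3, 4, 6}.
Its 2×3 block (box 2) already contains {1, 3, 4}.
Removing those from 1–6 leaves {2, 5} as the candidates for r2c5.

2,5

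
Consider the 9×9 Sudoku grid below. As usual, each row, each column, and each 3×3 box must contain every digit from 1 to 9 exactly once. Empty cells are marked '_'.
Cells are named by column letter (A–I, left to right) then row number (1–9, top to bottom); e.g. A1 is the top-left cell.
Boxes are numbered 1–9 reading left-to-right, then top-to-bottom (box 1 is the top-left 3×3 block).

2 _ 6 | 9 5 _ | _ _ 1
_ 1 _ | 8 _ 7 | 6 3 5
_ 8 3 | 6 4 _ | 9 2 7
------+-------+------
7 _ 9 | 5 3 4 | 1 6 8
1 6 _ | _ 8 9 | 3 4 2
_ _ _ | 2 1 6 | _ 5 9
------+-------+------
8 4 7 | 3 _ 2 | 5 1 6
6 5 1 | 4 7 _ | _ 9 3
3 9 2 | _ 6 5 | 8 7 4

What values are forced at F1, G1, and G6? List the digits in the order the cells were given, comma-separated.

For F1:
  Row 1 already contains {1, 2, 5, 6, 9}.
  Column F already contains {2, 4, 5, 6, 7, 9}.
  Its 3×3 block (box 2) already contains {4, 5, 6, 7, 8, 9}.
  The only value from 1–9 not eliminated is 3, so F1 = 3.
For G1:
  Row 1 already contains {1, 2, 5, 6, 9}.
  Column G already contains {1, 3, 5, 6, 8, 9}.
  Its 3×3 block (box 3) already contains {1, 2, 3, 5, 6, 7, 9}.
  The only value from 1–9 not eliminated is 4, so G1 = 4.
For G6:
  Row 6 already contains {1, 2, 5, 6, 9}.
  Column G already contains {1, 3, 5, 6, 8, 9}.
  Its 3×3 block (box 6) already contains {1, 2, 3, 4, 5, 6, 8, 9}.
  The only value from 1–9 not eliminated is 7, so G6 = 7.

3,4,7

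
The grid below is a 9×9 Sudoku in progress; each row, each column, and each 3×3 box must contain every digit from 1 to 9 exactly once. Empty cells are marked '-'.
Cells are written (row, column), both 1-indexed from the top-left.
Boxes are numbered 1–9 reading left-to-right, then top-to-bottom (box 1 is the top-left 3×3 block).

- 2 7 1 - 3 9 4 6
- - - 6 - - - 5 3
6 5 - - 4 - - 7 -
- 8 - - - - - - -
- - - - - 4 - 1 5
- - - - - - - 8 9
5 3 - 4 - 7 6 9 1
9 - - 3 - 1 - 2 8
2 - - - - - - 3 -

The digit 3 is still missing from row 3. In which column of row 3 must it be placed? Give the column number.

Consider where 3 can go in row 3.
(3,4) is out (column 4 already has a 3).
(3,6) is out (column 6 already has a 3).
(3,7) is out (box 3 already has a 3).
(3,9) is out (column 9 already has a 3).
So the only cell in row 3 that can hold 3 is (3,3).
That is column 3.

3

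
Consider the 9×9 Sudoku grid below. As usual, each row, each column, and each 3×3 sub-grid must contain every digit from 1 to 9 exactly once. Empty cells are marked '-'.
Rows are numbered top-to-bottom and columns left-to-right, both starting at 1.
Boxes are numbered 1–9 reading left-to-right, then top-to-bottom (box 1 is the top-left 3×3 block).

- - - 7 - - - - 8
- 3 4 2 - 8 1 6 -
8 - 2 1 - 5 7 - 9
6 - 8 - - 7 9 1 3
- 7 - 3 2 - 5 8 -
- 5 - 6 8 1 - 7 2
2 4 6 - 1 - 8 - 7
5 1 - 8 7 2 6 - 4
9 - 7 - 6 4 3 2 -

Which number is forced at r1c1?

1

Row 1 already contains {7, 8}.
Column 1 already contains {2, 5, 6, 8, 9}.
Its 3×3 block (box 1) already contains {2, 3, 4, 8}.
The only value from 1–9 not eliminated is 1, so r1c1 = 1.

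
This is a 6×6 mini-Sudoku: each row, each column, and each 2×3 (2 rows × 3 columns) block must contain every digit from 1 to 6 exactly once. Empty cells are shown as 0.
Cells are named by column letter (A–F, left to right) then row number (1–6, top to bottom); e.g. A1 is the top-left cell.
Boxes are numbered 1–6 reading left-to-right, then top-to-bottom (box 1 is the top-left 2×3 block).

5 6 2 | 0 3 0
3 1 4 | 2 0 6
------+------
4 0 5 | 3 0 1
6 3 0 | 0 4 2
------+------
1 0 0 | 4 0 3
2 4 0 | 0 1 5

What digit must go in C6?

Cell C6 itself could take any of {3, 6} by direct elimination.
Consider where 3 can go in column C.
C4 is out (row 4 already has a 3).
C5 is out (row 5 already has a 3).
So the only cell in column C that can hold 3 is C6.
Therefore C6 = 3.

3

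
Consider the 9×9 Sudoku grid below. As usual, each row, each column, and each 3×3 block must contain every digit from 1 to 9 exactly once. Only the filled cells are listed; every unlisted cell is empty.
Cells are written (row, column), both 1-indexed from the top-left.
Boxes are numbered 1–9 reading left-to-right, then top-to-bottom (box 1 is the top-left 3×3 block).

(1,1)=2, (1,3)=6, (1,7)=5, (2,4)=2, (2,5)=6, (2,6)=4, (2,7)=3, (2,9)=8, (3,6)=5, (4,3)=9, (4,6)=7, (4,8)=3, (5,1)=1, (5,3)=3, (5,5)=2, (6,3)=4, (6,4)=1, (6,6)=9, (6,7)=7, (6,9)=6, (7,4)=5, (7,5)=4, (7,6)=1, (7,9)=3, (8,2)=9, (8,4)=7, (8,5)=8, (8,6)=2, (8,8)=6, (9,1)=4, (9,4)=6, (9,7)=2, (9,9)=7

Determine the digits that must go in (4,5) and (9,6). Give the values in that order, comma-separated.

5,3

For (4,5):
  Row 4 already contains {3, 7, 9}.
  Column 5 already contains {2, 4, 6, 8}.
  Its 3×3 block (box 5) already contains {1, 2, 7, 9}.
  The only value from 1–9 not eliminated is 5, so (4,5) = 5.
For (9,6):
  Row 9 already contains {2, 4, 6, 7}.
  Column 6 already contains {1, 2, 4, 5, 7, 9}.
  Its 3×3 block (box 8) already contains {1, 2, 4, 5, 6, 7, 8}.
  The only value from 1–9 not eliminated is 3, so (9,6) = 3.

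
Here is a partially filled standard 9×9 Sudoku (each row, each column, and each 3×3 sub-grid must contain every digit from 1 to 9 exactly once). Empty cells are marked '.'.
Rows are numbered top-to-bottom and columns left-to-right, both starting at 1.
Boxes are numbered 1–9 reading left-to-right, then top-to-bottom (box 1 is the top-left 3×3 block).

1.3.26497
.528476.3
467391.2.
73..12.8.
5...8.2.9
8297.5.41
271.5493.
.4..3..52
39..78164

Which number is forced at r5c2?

Row 5 already contains {2, 5, 8, 9}.
Column 2 already contains {2, 3, 4, 5, 6, 7, 9}.
Its 3×3 block (box 4) already contains {2, 3, 5, 7, 8, 9}.
The only value from 1–9 not eliminated is 1, so r5c2 = 1.

1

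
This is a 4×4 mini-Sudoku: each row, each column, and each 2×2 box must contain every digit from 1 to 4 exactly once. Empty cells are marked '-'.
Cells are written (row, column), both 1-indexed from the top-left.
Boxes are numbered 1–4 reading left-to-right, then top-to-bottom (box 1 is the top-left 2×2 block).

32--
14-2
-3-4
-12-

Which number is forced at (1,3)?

4

Cell (1,3) itself could take any of {1, 4} by direct elimination.
Consider where 4 can go in row 1.
(1,4) is out (column 4 already has a 4).
So the only cell in row 1 that can hold 4 is (1,3).
Therefore (1,3) = 4.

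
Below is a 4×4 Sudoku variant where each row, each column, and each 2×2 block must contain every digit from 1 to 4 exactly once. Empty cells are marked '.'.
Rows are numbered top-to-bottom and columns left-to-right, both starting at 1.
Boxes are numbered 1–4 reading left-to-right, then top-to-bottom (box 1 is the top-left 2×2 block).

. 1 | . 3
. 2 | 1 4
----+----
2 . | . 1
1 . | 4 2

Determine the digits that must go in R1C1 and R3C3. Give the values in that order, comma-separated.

For R1C1:
  Row 1 already contains {1, 3}.
  Column 1 already contains {1, 2}.
  Its 2×2 block (box 1) already contains {1, 2}.
  The only value from 1–4 not eliminated is 4, so R1C1 = 4.
For R3C3:
  Row 3 already contains {1, 2}.
  Column 3 already contains {1, 4}.
  Its 2×2 block (box 4) already contains {1, 2, 4}.
  The only value from 1–4 not eliminated is 3, so R3C3 = 3.

4,3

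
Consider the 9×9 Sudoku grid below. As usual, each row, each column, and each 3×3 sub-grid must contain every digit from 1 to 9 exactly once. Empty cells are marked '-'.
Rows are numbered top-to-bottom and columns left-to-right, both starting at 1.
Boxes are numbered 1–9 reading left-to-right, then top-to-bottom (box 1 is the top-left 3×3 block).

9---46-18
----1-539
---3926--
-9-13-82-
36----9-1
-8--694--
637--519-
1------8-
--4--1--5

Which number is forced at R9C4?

9

Cell R9C4 itself could take any of {2, 6, 7, 8, 9} by direct elimination.
Consider where 9 can go in row 9.
R9C1 is out (column 1 already has a 9).
R9C2 is out (column 2 already has a 9).
R9C5 is out (column 5 already has a 9).
R9C7 is out (column 7 already has a 9).
R9C8 is out (column 8 already has a 9).
So the only cell in row 9 that can hold 9 is R9C4.
Therefore R9C4 = 9.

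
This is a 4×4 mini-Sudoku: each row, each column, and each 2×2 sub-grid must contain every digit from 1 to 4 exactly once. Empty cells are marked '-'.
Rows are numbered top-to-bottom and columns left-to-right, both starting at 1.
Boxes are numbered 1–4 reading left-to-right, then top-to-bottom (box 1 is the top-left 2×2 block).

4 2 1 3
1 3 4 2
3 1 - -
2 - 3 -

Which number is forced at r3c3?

2

Row 3 already contains {1, 3}.
Column 3 already contains {1, 3, 4}.
Its 2×2 block (box 4) already contains {3}.
The only value from 1–4 not eliminated is 2, so r3c3 = 2.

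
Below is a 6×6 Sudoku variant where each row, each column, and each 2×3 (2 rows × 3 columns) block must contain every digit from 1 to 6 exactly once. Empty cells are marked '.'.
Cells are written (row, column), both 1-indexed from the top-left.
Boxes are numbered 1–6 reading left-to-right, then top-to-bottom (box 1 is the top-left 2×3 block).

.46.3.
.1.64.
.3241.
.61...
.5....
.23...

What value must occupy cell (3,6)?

6

Cell (3,6) itself could take any of {5, 6} by direct elimination.
Consider where 6 can go in row 3.
(3,1) is out (box 3 already has a 6).
So the only cell in row 3 that can hold 6 is (3,6).
Therefore (3,6) = 6.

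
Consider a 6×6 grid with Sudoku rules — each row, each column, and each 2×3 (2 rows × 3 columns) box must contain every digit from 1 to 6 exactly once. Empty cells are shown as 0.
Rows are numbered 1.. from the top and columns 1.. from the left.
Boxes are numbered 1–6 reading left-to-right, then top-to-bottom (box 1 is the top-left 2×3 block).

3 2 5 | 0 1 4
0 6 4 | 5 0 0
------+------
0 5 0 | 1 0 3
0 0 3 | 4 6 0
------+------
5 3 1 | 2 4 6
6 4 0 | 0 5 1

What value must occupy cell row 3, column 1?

4

Cell row 3, column 1 itself could take any of {2, 4} by direct elimination.
Consider where 4 can go in column 1.
row 2, column 1 is out (row 2 already has a 4).
row 4, column 1 is out (row 4 already has a 4).
So the only cell in column 1 that can hold 4 is row 3, column 1.
Therefore row 3, column 1 = 4.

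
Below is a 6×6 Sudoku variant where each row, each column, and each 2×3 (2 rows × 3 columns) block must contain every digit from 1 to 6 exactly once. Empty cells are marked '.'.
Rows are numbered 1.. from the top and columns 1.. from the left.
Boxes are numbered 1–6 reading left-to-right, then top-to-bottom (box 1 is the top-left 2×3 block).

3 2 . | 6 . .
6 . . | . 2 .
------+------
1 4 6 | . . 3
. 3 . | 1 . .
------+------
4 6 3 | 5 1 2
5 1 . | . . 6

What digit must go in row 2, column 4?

3

Cell row 2, column 4 itself could take any of {3, 4} by direct elimination.
Consider where 3 can go in row 2.
row 2, column 2 is out (column 2 already has a 3).
row 2, column 3 is out (column 3 already has a 3).
row 2, column 6 is out (column 6 already has a 3).
So the only cell in row 2 that can hold 3 is row 2, column 4.
Therefore row 2, column 4 = 3.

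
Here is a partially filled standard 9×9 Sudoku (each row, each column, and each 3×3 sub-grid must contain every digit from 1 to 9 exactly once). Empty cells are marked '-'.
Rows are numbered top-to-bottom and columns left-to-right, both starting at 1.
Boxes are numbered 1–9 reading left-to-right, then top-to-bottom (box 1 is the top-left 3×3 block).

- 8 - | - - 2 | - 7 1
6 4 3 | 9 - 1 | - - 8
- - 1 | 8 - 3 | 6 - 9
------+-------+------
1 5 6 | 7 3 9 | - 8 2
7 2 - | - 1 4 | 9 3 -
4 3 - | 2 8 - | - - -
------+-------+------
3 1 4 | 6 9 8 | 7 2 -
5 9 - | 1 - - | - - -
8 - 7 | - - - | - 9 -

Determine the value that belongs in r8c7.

8

Cell r8c7 itself could take any of {3, 4, 8} by direct elimination.
Consider where 8 can go in row 8.
r8c3 is out (box 7 already has a 8).
r8c5 is out (column 5 already has a 8).
r8c6 is out (column 6 already has a 8).
r8c8 is out (column 8 already has a 8).
r8c9 is out (column 9 already has a 8).
So the only cell in row 8 that can hold 8 is r8c7.
Therefore r8c7 = 8.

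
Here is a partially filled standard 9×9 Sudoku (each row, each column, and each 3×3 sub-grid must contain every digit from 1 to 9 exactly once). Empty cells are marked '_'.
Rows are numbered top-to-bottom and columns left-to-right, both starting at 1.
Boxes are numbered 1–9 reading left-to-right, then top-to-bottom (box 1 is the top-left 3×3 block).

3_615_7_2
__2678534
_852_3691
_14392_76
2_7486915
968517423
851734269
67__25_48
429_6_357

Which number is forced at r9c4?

8

Row 9 already contains {2, 3, 4, 5, 6, 7, 9}.
Column 4 already contains {1, 2, 3, 4, 5, 6, 7}.
Its 3×3 block (box 8) already contains {2, 3, 4, 5, 6, 7}.
The only value from 1–9 not eliminated is 8, so r9c4 = 8.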